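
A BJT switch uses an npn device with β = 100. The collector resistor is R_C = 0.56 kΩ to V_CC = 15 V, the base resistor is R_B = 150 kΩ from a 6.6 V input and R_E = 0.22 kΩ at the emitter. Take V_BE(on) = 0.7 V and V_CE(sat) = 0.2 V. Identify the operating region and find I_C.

active; I_C ≈ 3.4 mA

Assume active. Base-emitter loop: I_B = (V_BB − V_BE)/(R_B + (β+1)R_E) = (6.6 − 0.7)/(150 + 101×0.22) = 0.0343 mA.
I_C = β·I_B = 100×0.0343 = 3.43 mA.
V_CE = V_CC − I_C·R_C − I_E·R_E = 15 − 3.43×0.56 − 3.46×0.22 = 12.3 V > V_CE(sat), so the active-region assumption holds.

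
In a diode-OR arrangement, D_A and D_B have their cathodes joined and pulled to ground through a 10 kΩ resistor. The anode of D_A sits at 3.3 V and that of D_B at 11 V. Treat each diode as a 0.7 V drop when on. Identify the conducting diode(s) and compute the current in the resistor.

Only D_B conducts; I_R ≈ 1 mA

Assume both conduct. Then node N would need to be at both 3.3−0.7 = 2.6 V and 11−0.7 = 10.3 V, which is impossible.
Assume only D_B conducts: V_N = 11 − 0.7 = 10.3 V, so I_R = 10.3/10 = 1.03 mA.
Check D_A: its anode-to-cathode voltage is 3.3 − 10.3 = -7 V < 0.7 V, so it is off. The assumption is consistent.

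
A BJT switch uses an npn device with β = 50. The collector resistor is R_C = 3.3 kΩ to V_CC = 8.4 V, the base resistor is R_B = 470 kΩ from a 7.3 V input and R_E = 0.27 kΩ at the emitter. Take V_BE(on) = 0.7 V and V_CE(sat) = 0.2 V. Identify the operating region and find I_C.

Assume active. Base-emitter loop: I_B = (V_BB − V_BE)/(R_B + (β+1)R_E) = (7.3 − 0.7)/(470 + 51×0.27) = 0.0136 mA.
I_C = β·I_B = 50×0.0136 = 0.682 mA.
V_CE = V_CC − I_C·R_C − I_E·R_E = 8.4 − 0.682×3.3 − 0.696×0.27 = 5.96 V > V_CE(sat), so the active-region assumption holds.

active; I_C ≈ 0.68 mA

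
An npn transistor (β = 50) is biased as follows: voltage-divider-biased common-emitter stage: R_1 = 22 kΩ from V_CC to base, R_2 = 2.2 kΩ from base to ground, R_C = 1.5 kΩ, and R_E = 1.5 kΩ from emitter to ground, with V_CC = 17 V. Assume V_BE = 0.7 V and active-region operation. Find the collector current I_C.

I_C ≈ 0.54 mA

Thevenize the base divider: V_Th = V_CC·R_2/(R_1+R_2) = 17×2.2/24.2 = 1.55 V, R_Th = R_1‖R_2 = 2 kΩ.
Base-emitter loop: V_Th = I_B·R_Th + V_BE + (β+1)I_B·R_E, so I_B = (1.55 − 0.7) / (2 + 51×1.5) = 0.0108 mA.
I_C = β·I_B = 50×0.0108 = 0.539 mA, and I_E = (β+1)I_B = 0.549 mA.
V_CE = V_CC − I_C·R_C − I_E·R_E = 17 − 0.539×1.5 − 0.549×1.5 = 15.4 V.
V_CE = 15.4 V > 0.2 V confirms active-region operation.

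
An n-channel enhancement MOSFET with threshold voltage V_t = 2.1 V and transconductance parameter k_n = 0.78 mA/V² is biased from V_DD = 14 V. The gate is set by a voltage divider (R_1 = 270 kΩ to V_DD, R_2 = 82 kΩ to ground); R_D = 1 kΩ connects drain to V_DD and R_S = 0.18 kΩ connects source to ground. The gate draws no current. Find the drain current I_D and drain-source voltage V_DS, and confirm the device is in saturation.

V_G = V_DD·R_2/(R_1+R_2) = 14×82/352 = 3.26 V.
Assume saturation: I_D = (k_n/2)(V_GS − V_t)² with V_GS = V_G − I_D·R_S = 3.26 − 0.18·I_D.
Substituting gives 0.0126·I_D² − 1.16·I_D + 0.526 = 0, with roots I_D = 0.455 or 91.6 mA.
The root I_D = 91.6 mA gives V_GS = -13.2 V ≤ V_t, so take I_D = 0.455 mA.
Then V_GS = 3.18 V and V_DS = V_DD − I_D(R_D+R_S) = 14 − 0.455×1.18 = 13.5 V.
Saturation requires V_DS ≥ V_GS − V_t = 1.08 V; 13.5 ≥ 1.08 ✓.

I_D ≈ 0.45 mA, V_DS ≈ 13 V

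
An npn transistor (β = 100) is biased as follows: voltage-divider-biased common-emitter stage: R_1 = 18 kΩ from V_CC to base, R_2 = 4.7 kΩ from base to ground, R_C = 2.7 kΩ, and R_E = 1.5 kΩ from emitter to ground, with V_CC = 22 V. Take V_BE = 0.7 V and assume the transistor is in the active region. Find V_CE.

V_CE ≈ 12 V

Thevenize the base divider: V_Th = V_CC·R_2/(R_1+R_2) = 22×4.7/22.7 = 4.56 V, R_Th = R_1‖R_2 = 3.73 kΩ.
Base-emitter loop: V_Th = I_B·R_Th + V_BE + (β+1)I_B·R_E, so I_B = (4.56 − 0.7) / (3.73 + 101×1.5) = 0.0248 mA.
I_C = β·I_B = 100×0.0248 = 2.48 mA, and I_E = (β+1)I_B = 2.51 mA.
V_CE = V_CC − I_C·R_C − I_E·R_E = 22 − 2.48×2.7 − 2.51×1.5 = 11.5 V.
V_CE = 11.5 V > 0.2 V confirms active-region operation.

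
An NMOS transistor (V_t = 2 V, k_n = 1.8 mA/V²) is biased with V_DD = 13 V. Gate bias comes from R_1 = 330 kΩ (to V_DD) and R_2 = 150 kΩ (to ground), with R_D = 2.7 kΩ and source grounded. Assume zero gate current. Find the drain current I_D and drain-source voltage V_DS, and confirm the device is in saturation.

I_D ≈ 3.8 mA, V_DS ≈ 2.7 V

V_G = V_DD·R_2/(R_1+R_2) = 13×150/480 = 4.06 V. With the source grounded, V_GS = V_G = 4.06 V.
Assume saturation: I_D = (k_n/2)(V_GS − V_t)² = (1.8/2)×(4.06 − 2)² = 0.9×2.06² = 3.83 mA.
V_DS = V_DD − I_D·R_D = 13 − 3.83×2.7 = 2.66 V.
Saturation requires V_DS ≥ V_GS − V_t = 2.06 V; 2.66 ≥ 2.06 ✓.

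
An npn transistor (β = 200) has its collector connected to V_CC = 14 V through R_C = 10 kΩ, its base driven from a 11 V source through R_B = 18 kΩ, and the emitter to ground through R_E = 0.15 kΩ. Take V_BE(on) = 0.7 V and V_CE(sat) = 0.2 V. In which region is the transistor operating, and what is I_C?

saturation; I_C ≈ 1.4 mA

Assume active: I_B = (11 − 0.7)/(18 + 201×0.15) = 0.214 mA, I_C = β·I_B = 42.8 mA.
Then V_CE = 14 − 42.8×10 − 43×0.15 = -420 V < 0.2 V — the active assumption fails.
Re-solve with V_CE = 0.2 V. KCL at the emitter: V_E/R_E = (V_BB−0.7−V_E)/R_B + (V_CC−0.2−V_E)/R_C, giving V_E = 0.286 V.
I_C = (V_CC − 0.2 − V_E)/R_C = (13.8 − 0.286)/10 = 1.35 mA.
Check: I_B = (10.3 − 0.286)/18 = 0.556 mA, and β·I_B = 111 mA > I_C, confirming saturation.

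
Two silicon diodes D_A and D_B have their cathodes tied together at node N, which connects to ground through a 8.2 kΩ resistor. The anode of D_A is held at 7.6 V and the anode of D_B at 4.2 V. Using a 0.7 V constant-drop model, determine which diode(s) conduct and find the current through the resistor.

Only D_A conducts; I_R ≈ 0.84 mA

Assume both conduct. Then node N would need to be at both 7.6−0.7 = 6.9 V and 4.2−0.7 = 3.5 V, which is impossible.
Assume only D_A conducts: V_N = 7.6 − 0.7 = 6.9 V, so I_R = 6.9/8.2 = 0.841 mA.
Check D_B: its anode-to-cathode voltage is 4.2 − 6.9 = -2.7 V < 0.7 V, so it is off. The assumption is consistent.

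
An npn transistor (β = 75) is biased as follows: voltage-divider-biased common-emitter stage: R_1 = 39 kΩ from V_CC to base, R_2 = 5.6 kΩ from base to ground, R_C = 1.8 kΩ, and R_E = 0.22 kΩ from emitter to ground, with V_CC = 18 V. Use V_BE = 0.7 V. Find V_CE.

V_CE ≈ 7.1 V

Thevenize the base divider: V_Th = V_CC·R_2/(R_1+R_2) = 18×5.6/44.6 = 2.26 V, R_Th = R_1‖R_2 = 4.9 kΩ.
Base-emitter loop: V_Th = I_B·R_Th + V_BE + (β+1)I_B·R_E, so I_B = (2.26 − 0.7) / (4.9 + 76×0.22) = 0.0722 mA.
I_C = β·I_B = 75×0.0722 = 5.41 mA, and I_E = (β+1)I_B = 5.48 mA.
V_CE = V_CC − I_C·R_C − I_E·R_E = 18 − 5.41×1.8 − 5.48×0.22 = 7.05 V.
V_CE = 7.05 V > 0.2 V confirms active-region operation.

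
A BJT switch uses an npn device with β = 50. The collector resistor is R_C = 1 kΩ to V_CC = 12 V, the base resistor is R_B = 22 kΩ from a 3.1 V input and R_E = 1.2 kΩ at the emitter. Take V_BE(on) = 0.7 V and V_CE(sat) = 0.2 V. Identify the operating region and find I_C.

active; I_C ≈ 1.4 mA

Assume active. Base-emitter loop: I_B = (V_BB − V_BE)/(R_B + (β+1)R_E) = (3.1 − 0.7)/(22 + 51×1.2) = 0.0288 mA.
I_C = β·I_B = 50×0.0288 = 1.44 mA.
V_CE = V_CC − I_C·R_C − I_E·R_E = 12 − 1.44×1 − 1.47×1.2 = 8.79 V > V_CE(sat), so the active-region assumption holds.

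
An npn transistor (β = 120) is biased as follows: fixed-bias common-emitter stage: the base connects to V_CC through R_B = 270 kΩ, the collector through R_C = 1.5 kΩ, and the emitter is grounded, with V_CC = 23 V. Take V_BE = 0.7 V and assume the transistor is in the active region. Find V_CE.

V_CE ≈ 8.1 V

Base loop: V_CC = I_B·R_B + V_BE, so I_B = (23 − 0.7)/270 kΩ = 0.0826 mA.
In the active region I_C = β·I_B = 120 × 0.0826 = 9.91 mA.
Collector loop: V_CE = V_CC − I_C·R_C = 23 − 9.91×1.5 = 8.13 V.
Since V_CE = 8.13 V > V_CE(sat) ≈ 0.2 V, the transistor is in the active region as assumed.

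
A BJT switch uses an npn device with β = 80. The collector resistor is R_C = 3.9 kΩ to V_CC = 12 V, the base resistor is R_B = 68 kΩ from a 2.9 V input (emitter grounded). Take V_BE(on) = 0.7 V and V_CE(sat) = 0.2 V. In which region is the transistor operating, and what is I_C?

active; I_C ≈ 2.6 mA

Assume active. Base-emitter loop: I_B = (V_BB − V_BE)/R_B = (2.9 − 0.7)/68 = 0.0324 mA.
I_C = β·I_B = 80×0.0324 = 2.59 mA.
V_CE = V_CC − I_C·R_C = 12 − 2.59×3.9 = 1.91 V > V_CE(sat), so the active-region assumption holds.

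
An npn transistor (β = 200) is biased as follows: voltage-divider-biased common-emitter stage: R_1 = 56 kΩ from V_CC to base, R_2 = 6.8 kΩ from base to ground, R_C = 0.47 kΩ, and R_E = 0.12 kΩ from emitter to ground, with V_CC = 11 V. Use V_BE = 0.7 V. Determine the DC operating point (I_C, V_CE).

I_C ≈ 3.3 mA, V_CE ≈ 9.1 V

Thevenize the base divider: V_Th = V_CC·R_2/(R_1+R_2) = 11×6.8/62.8 = 1.19 V, R_Th = R_1‖R_2 = 6.06 kΩ.
Base-emitter loop: V_Th = I_B·R_Th + V_BE + (β+1)I_B·R_E, so I_B = (1.19 − 0.7) / (6.06 + 201×0.12) = 0.0163 mA.
I_C = β·I_B = 200×0.0163 = 3.25 mA, and I_E = (β+1)I_B = 3.27 mA.
V_CE = V_CC − I_C·R_C − I_E·R_E = 11 − 3.25×0.47 − 3.27×0.12 = 9.08 V.
V_CE = 9.08 V > 0.2 V confirms active-region operation.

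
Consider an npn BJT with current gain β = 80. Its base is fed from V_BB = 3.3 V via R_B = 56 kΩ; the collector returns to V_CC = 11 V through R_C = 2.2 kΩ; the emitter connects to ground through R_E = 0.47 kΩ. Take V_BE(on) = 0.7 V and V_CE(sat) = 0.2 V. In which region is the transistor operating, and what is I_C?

Assume active. Base-emitter loop: I_B = (V_BB − V_BE)/(R_B + (β+1)R_E) = (3.3 − 0.7)/(56 + 81×0.47) = 0.0276 mA.
I_C = β·I_B = 80×0.0276 = 2.21 mA.
V_CE = V_CC − I_C·R_C − I_E·R_E = 11 − 2.21×2.2 − 2.24×0.47 = 5.08 V > V_CE(sat), so the active-region assumption holds.

active; I_C ≈ 2.2 mA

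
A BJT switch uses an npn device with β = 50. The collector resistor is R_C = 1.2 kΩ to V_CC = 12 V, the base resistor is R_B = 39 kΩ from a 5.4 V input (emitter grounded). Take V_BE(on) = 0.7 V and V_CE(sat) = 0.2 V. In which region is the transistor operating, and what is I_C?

Assume active. Base-emitter loop: I_B = (V_BB − V_BE)/R_B = (5.4 − 0.7)/39 = 0.121 mA.
I_C = β·I_B = 50×0.121 = 6.03 mA.
V_CE = V_CC − I_C·R_C = 12 − 6.03×1.2 = 4.77 V > V_CE(sat), so the active-region assumption holds.

active; I_C ≈ 6 mA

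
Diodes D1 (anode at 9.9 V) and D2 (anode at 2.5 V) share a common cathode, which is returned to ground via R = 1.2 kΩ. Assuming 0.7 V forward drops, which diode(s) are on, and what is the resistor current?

Assume both conduct. Then node N would need to be at both 9.9−0.7 = 9.2 V and 2.5−0.7 = 1.8 V, which is impossible.
Assume only D1 conducts: V_N = 9.9 − 0.7 = 9.2 V, so I_R = 9.2/1.2 = 7.67 mA.
Check D2: its anode-to-cathode voltage is 2.5 − 9.2 = -6.7 V < 0.7 V, so it is off. The assumption is consistent.

Only D1 conducts; I_R ≈ 7.7 mA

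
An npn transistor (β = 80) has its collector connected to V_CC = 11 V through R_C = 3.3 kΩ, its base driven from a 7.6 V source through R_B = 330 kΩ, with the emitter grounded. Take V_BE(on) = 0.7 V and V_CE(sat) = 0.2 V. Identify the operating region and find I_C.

active; I_C ≈ 1.7 mA

Assume active. Base-emitter loop: I_B = (V_BB − V_BE)/R_B = (7.6 − 0.7)/330 = 0.0209 mA.
I_C = β·I_B = 80×0.0209 = 1.67 mA.
V_CE = V_CC − I_C·R_C = 11 − 1.67×3.3 = 5.48 V > V_CE(sat), so the active-region assumption holds.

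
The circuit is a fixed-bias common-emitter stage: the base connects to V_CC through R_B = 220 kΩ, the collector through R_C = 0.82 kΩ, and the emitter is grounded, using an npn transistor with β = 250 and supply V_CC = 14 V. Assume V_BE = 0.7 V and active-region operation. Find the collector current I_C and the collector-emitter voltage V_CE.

I_C ≈ 15 mA, V_CE ≈ 1.6 V

Base loop: V_CC = I_B·R_B + V_BE, so I_B = (14 − 0.7)/220 kΩ = 0.0605 mA.
In the active region I_C = β·I_B = 250 × 0.0605 = 15.1 mA.
Collector loop: V_CE = V_CC − I_C·R_C = 14 − 15.1×0.82 = 1.61 V.
Since V_CE = 1.61 V > V_CE(sat) ≈ 0.2 V, the transistor is in the active region as assumed.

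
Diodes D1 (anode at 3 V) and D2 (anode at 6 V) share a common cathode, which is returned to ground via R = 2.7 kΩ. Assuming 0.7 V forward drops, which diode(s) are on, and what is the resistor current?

Only D2 conducts; I_R ≈ 2 mA

Assume both conduct. Then node N would need to be at both 3−0.7 = 2.3 V and 6−0.7 = 5.3 V, which is impossible.
Assume only D2 conducts: V_N = 6 − 0.7 = 5.3 V, so I_R = 5.3/2.7 = 1.96 mA.
Check D1: its anode-to-cathode voltage is 3 − 5.3 = -2.3 V < 0.7 V, so it is off. The assumption is consistent.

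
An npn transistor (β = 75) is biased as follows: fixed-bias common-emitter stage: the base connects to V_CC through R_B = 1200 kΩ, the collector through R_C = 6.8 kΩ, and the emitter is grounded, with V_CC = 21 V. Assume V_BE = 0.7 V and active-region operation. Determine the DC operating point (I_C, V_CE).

I_C ≈ 1.3 mA, V_CE ≈ 12 V

Base loop: V_CC = I_B·R_B + V_BE, so I_B = (21 − 0.7)/1200 kΩ = 0.0169 mA.
In the active region I_C = β·I_B = 75 × 0.0169 = 1.27 mA.
Collector loop: V_CE = V_CC − I_C·R_C = 21 − 1.27×6.8 = 12.4 V.
Since V_CE = 12.4 V > V_CE(sat) ≈ 0.2 V, the transistor is in the active region as assumed.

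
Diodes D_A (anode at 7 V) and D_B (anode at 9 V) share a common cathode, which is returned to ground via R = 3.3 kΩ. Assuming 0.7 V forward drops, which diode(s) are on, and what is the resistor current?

Only D_B conducts; I_R ≈ 2.5 mA

Assume both conduct. Then node N would need to be at both 7−0.7 = 6.3 V and 9−0.7 = 8.3 V, which is impossible.
Assume only D_B conducts: V_N = 9 − 0.7 = 8.3 V, so I_R = 8.3/3.3 = 2.52 mA.
Check D_A: its anode-to-cathode voltage is 7 − 8.3 = -1.3 V < 0.7 V, so it is off. The assumption is consistent.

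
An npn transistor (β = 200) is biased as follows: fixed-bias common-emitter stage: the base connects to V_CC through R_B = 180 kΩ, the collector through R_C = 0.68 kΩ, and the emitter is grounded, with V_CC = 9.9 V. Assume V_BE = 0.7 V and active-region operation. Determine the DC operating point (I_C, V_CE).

I_C ≈ 10 mA, V_CE ≈ 2.9 V

Base loop: V_CC = I_B·R_B + V_BE, so I_B = (9.9 − 0.7)/180 kΩ = 0.0511 mA.
In the active region I_C = β·I_B = 200 × 0.0511 = 10.2 mA.
Collector loop: V_CE = V_CC − I_C·R_C = 9.9 − 10.2×0.68 = 2.95 V.
Since V_CE = 2.95 V > V_CE(sat) ≈ 0.2 V, the transistor is in the active region as assumed.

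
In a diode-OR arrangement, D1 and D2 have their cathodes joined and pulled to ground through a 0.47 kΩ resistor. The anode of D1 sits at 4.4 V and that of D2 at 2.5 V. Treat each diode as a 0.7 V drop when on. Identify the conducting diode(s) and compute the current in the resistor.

Only D1 conducts; I_R ≈ 7.9 mA

Assume both conduct. Then node N would need to be at both 4.4−0.7 = 3.7 V and 2.5−0.7 = 1.8 V, which is impossible.
Assume only D1 conducts: V_N = 4.4 − 0.7 = 3.7 V, so I_R = 3.7/0.47 = 7.87 mA.
Check D2: its anode-to-cathode voltage is 2.5 − 3.7 = -1.2 V < 0.7 V, so it is off. The assumption is consistent.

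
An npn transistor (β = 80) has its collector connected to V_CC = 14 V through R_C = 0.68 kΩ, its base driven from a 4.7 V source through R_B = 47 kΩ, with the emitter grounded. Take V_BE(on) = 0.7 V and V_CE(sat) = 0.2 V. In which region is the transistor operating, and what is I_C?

Assume active. Base-emitter loop: I_B = (V_BB − V_BE)/R_B = (4.7 − 0.7)/47 = 0.0851 mA.
I_C = β·I_B = 80×0.0851 = 6.81 mA.
V_CE = V_CC − I_C·R_C = 14 − 6.81×0.68 = 9.37 V > V_CE(sat), so the active-region assumption holds.

active; I_C ≈ 6.8 mA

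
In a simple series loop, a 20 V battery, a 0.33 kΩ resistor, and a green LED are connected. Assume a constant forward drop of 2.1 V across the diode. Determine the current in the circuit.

KVL around the loop: 20 = V_D + I·R = 2.1 + I × 0.33 kΩ.
So I = (20 − 2.1) / 0.33 kΩ = 17.9 / 0.33 = 54.2 mA.

I ≈ 54 mA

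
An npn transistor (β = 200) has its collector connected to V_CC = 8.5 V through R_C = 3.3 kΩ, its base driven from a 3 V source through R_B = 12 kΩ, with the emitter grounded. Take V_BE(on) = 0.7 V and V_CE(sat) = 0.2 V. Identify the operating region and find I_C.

saturation; I_C ≈ 2.5 mA

Assume active: I_B = (3 − 0.7)/12 = 0.192 mA, giving I_C = β·I_B = 38.3 mA.
But then V_CE = 8.5 − 38.3×3.3 = -118 V < V_CE(sat) = 0.2 V — impossible in the active region.
So the transistor is saturated. With V_CE = 0.2 V, I_C = (V_CC − 0.2)/R_C = 8.3/3.3 = 2.52 mA.
Check: β·I_B = 38.3 mA > I_C = 2.52 mA, confirming saturation.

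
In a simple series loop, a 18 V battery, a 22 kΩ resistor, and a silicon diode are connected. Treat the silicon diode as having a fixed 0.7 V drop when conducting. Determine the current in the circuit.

KVL around the loop: 18 = V_D + I·R = 0.7 + I × 22 kΩ.
So I = (18 − 0.7) / 22 kΩ = 17.3 / 22 = 0.786 mA.

I ≈ 0.79 mA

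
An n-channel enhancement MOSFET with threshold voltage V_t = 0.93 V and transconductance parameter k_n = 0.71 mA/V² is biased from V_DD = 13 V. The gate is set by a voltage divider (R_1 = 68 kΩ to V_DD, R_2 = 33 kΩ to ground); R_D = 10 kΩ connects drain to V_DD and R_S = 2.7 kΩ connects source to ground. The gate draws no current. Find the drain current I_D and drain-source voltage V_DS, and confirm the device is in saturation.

I_D ≈ 0.71 mA, V_DS ≈ 4 V

V_G = V_DD·R_2/(R_1+R_2) = 13×33/101 = 4.25 V.
Assume saturation: I_D = (k_n/2)(V_GS − V_t)² with V_GS = V_G − I_D·R_S = 4.25 − 2.7·I_D.
Substituting gives 2.59·I_D² − 7.36·I_D + 3.91 = 0, with roots I_D = 0.706 or 2.14 mA.
The root I_D = 2.14 mA gives V_GS = -1.52 V ≤ V_t, so take I_D = 0.706 mA.
Then V_GS = 2.34 V and V_DS = V_DD − I_D(R_D+R_S) = 13 − 0.706×12.7 = 4.03 V.
Saturation requires V_DS ≥ V_GS − V_t = 1.41 V; 4.03 ≥ 1.41 ✓.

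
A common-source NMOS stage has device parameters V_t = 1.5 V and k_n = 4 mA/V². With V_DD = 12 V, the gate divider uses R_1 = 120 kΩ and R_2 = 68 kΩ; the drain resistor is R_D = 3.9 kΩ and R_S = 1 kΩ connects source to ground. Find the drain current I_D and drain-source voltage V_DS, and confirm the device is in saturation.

V_G = V_DD·R_2/(R_1+R_2) = 12×68/188 = 4.34 V.
Assume saturation: I_D = (k_n/2)(V_GS − V_t)² with V_GS = V_G − I_D·R_S = 4.34 − 1·I_D.
Substituting gives 2·I_D² − 12.4·I_D + 16.1 = 0, with roots I_D = 1.87 or 4.31 mA.
The root I_D = 4.31 mA gives V_GS = 0.0323 V ≤ V_t, so take I_D = 1.87 mA.
Then V_GS = 2.47 V and V_DS = V_DD − I_D(R_D+R_S) = 12 − 1.87×4.9 = 2.82 V.
Saturation requires V_DS ≥ V_GS − V_t = 0.968 V; 2.82 ≥ 0.968 ✓.

I_D ≈ 1.9 mA, V_DS ≈ 2.8 V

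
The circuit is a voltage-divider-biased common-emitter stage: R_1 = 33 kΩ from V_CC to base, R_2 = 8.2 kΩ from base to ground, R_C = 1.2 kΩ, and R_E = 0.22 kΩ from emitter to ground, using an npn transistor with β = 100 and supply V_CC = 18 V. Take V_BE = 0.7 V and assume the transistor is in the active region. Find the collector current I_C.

I_C ≈ 10 mA

Thevenize the base divider: V_Th = V_CC·R_2/(R_1+R_2) = 18×8.2/41.2 = 3.58 V, R_Th = R_1‖R_2 = 6.57 kΩ.
Base-emitter loop: V_Th = I_B·R_Th + V_BE + (β+1)I_B·R_E, so I_B = (3.58 − 0.7) / (6.57 + 101×0.22) = 0.1 mA.
I_C = β·I_B = 100×0.1 = 10 mA, and I_E = (β+1)I_B = 10.1 mA.
V_CE = V_CC − I_C·R_C − I_E·R_E = 18 − 10×1.2 − 10.1×0.22 = 3.76 V.
V_CE = 3.76 V > 0.2 V confirms active-region operation.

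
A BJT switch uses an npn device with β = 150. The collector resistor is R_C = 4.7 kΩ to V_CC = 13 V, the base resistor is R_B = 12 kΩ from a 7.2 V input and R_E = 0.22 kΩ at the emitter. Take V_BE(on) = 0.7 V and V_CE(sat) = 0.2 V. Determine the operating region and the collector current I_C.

saturation; I_C ≈ 2.6 mA

Assume active: I_B = (7.2 − 0.7)/(12 + 151×0.22) = 0.144 mA, I_C = β·I_B = 21.6 mA.
Then V_CE = 13 − 21.6×4.7 − 21.7×0.22 = -93.1 V < 0.2 V — the active assumption fails.
Re-solve with V_CE = 0.2 V. KCL at the emitter: V_E/R_E = (V_BB−0.7−V_E)/R_B + (V_CC−0.2−V_E)/R_C, giving V_E = 0.674 V.
I_C = (V_CC − 0.2 − V_E)/R_C = (12.8 − 0.674)/4.7 = 2.58 mA.
Check: I_B = (6.5 − 0.674)/12 = 0.485 mA, and β·I_B = 72.8 mA > I_C, confirming saturation.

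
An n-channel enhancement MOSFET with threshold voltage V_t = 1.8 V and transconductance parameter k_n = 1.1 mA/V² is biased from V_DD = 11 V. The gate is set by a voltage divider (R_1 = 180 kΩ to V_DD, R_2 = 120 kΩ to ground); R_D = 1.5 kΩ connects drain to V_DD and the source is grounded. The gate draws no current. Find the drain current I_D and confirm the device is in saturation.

V_G = V_DD·R_2/(R_1+R_2) = 11×120/300 = 4.4 V. With the source grounded, V_GS = V_G = 4.4 V.
Assume saturation: I_D = (k_n/2)(V_GS − V_t)² = (1.1/2)×(4.4 − 1.8)² = 0.55×2.6² = 3.72 mA.
V_DS = V_DD − I_D·R_D = 11 − 3.72×1.5 = 5.42 V.
Saturation requires V_DS ≥ V_GS − V_t = 2.6 V; 5.42 ≥ 2.6 ✓.

I_D ≈ 3.7 mA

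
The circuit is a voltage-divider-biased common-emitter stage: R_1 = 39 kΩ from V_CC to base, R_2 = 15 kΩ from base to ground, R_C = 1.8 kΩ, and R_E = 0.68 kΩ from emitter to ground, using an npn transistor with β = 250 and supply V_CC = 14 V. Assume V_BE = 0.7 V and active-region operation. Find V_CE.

V_CE ≈ 3.1 V

Thevenize the base divider: V_Th = V_CC·R_2/(R_1+R_2) = 14×15/54 = 3.89 V, R_Th = R_1‖R_2 = 10.8 kΩ.
Base-emitter loop: V_Th = I_B·R_Th + V_BE + (β+1)I_B·R_E, so I_B = (3.89 − 0.7) / (10.8 + 251×0.68) = 0.0176 mA.
I_C = β·I_B = 250×0.0176 = 4.39 mA, and I_E = (β+1)I_B = 4.41 mA.
V_CE = V_CC − I_C·R_C − I_E·R_E = 14 − 4.39×1.8 − 4.41×0.68 = 3.1 V.
V_CE = 3.1 V > 0.2 V confirms active-region operation.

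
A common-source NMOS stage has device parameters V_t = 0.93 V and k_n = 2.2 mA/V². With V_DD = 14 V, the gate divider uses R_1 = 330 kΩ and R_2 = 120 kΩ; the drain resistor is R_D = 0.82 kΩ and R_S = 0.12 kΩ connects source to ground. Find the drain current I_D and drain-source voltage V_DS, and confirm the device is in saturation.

V_G = V_DD·R_2/(R_1+R_2) = 14×120/450 = 3.73 V.
Assume saturation: I_D = (k_n/2)(V_GS − V_t)² with V_GS = V_G − I_D·R_S = 3.73 − 0.12·I_D.
Substituting gives 0.0158·I_D² − 1.74·I_D + 8.64 = 0, with roots I_D = 5.22 or 105 mA.
The root I_D = 105 mA gives V_GS = -8.82 V ≤ V_t, so take I_D = 5.22 mA.
Then V_GS = 3.11 V and V_DS = V_DD − I_D(R_D+R_S) = 14 − 5.22×0.94 = 9.1 V.
Saturation requires V_DS ≥ V_GS − V_t = 2.18 V; 9.1 ≥ 2.18 ✓.

I_D ≈ 5.2 mA, V_DS ≈ 9.1 V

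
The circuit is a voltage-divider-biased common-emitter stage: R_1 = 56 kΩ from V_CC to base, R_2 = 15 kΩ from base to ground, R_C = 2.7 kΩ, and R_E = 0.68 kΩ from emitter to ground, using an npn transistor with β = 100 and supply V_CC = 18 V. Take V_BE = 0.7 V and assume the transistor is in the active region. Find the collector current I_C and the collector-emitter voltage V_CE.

Thevenize the base divider: V_Th = V_CC·R_2/(R_1+R_2) = 18×15/71 = 3.8 V, R_Th = R_1‖R_2 = 11.8 kΩ.
Base-emitter loop: V_Th = I_B·R_Th + V_BE + (β+1)I_B·R_E, so I_B = (3.8 − 0.7) / (11.8 + 101×0.68) = 0.0385 mA.
I_C = β·I_B = 100×0.0385 = 3.85 mA, and I_E = (β+1)I_B = 3.89 mA.
V_CE = V_CC − I_C·R_C − I_E·R_E = 18 − 3.85×2.7 − 3.89×0.68 = 4.95 V.
V_CE = 4.95 V > 0.2 V confirms active-region operation.

I_C ≈ 3.9 mA, V_CE ≈ 4.9 V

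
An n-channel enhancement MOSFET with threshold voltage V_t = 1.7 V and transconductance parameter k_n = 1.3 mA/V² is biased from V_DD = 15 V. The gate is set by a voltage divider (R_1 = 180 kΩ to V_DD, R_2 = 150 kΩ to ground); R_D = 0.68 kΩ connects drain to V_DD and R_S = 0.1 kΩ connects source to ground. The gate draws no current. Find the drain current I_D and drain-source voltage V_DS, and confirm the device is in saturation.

V_G = V_DD·R_2/(R_1+R_2) = 15×150/330 = 6.82 V.
Assume saturation: I_D = (k_n/2)(V_GS − V_t)² with V_GS = V_G − I_D·R_S = 6.82 − 0.1·I_D.
Substituting gives 0.0065·I_D² − 1.67·I_D + 17 = 0, with roots I_D = 10.7 or 246 mA.
The root I_D = 246 mA gives V_GS = -17.7 V ≤ V_t, so take I_D = 10.7 mA.
Then V_GS = 5.75 V and V_DS = V_DD − I_D(R_D+R_S) = 15 − 10.7×0.78 = 6.68 V.
Saturation requires V_DS ≥ V_GS − V_t = 4.05 V; 6.68 ≥ 4.05 ✓.

I_D ≈ 11 mA, V_DS ≈ 6.7 V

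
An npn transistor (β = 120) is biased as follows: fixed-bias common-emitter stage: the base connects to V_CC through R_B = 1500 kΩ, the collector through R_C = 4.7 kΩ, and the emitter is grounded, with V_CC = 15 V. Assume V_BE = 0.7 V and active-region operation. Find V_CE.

Base loop: V_CC = I_B·R_B + V_BE, so I_B = (15 − 0.7)/1500 kΩ = 0.00953 mA.
In the active region I_C = β·I_B = 120 × 0.00953 = 1.14 mA.
Collector loop: V_CE = V_CC − I_C·R_C = 15 − 1.14×4.7 = 9.62 V.
Since V_CE = 9.62 V > V_CE(sat) ≈ 0.2 V, the transistor is in the active region as assumed.

V_CE ≈ 9.6 V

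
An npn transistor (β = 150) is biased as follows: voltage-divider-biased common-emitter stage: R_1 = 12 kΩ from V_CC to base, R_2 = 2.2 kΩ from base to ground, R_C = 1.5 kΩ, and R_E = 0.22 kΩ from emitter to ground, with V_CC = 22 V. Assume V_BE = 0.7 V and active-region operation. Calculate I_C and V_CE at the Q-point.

I_C ≈ 12 mA, V_CE ≈ 2.1 V

Thevenize the base divider: V_Th = V_CC·R_2/(R_1+R_2) = 22×2.2/14.2 = 3.41 V, R_Th = R_1‖R_2 = 1.86 kΩ.
Base-emitter loop: V_Th = I_B·R_Th + V_BE + (β+1)I_B·R_E, so I_B = (3.41 − 0.7) / (1.86 + 151×0.22) = 0.0772 mA.
I_C = β·I_B = 150×0.0772 = 11.6 mA, and I_E = (β+1)I_B = 11.7 mA.
V_CE = V_CC − I_C·R_C − I_E·R_E = 22 − 11.6×1.5 − 11.7×0.22 = 2.06 V.
V_CE = 2.06 V > 0.2 V confirms active-region operation.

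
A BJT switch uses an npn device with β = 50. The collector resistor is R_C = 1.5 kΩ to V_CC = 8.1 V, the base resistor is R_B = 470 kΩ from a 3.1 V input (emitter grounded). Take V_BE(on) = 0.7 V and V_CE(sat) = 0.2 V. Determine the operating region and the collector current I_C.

Assume active. Base-emitter loop: I_B = (V_BB − V_BE)/R_B = (3.1 − 0.7)/470 = 0.00511 mA.
I_C = β·I_B = 50×0.00511 = 0.255 mA.
V_CE = V_CC − I_C·R_C = 8.1 − 0.255×1.5 = 7.72 V > V_CE(sat), so the active-region assumption holds.

active; I_C ≈ 0.26 mA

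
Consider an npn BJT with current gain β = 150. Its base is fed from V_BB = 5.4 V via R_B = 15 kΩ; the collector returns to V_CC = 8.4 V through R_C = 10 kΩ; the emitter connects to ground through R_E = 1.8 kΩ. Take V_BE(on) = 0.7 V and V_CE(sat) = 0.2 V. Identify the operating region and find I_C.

saturation; I_C ≈ 0.66 mA

Assume active: I_B = (5.4 − 0.7)/(15 + 151×1.8) = 0.0164 mA, I_C = β·I_B = 2.46 mA.
Then V_CE = 8.4 − 2.46×10 − 2.47×1.8 = -20.6 V < 0.2 V — the active assumption fails.
Re-solve with V_CE = 0.2 V. KCL at the emitter: V_E/R_E = (V_BB−0.7−V_E)/R_B + (V_CC−0.2−V_E)/R_C, giving V_E = 1.57 V.
I_C = (V_CC − 0.2 − V_E)/R_C = (8.2 − 1.57)/10 = 0.663 mA.
Check: I_B = (4.7 − 1.57)/15 = 0.209 mA, and β·I_B = 31.3 mA > I_C, confirming saturation.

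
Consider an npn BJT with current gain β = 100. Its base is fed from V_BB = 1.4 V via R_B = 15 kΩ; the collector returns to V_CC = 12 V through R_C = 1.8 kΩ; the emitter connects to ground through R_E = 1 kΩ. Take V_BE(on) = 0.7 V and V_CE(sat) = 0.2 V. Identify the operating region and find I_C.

Assume active. Base-emitter loop: I_B = (V_BB − V_BE)/(R_B + (β+1)R_E) = (1.4 − 0.7)/(15 + 101×1) = 0.00603 mA.
I_C = β·I_B = 100×0.00603 = 0.603 mA.
V_CE = V_CC − I_C·R_C − I_E·R_E = 12 − 0.603×1.8 − 0.609×1 = 10.3 V > V_CE(sat), so the active-region assumption holds.

active; I_C ≈ 0.6 mA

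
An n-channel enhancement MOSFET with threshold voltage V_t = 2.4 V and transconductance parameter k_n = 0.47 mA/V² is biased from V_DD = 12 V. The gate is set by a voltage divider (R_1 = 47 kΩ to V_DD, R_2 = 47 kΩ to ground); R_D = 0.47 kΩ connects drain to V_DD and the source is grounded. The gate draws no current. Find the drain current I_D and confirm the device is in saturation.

I_D ≈ 3 mA

V_G = V_DD·R_2/(R_1+R_2) = 12×47/94 = 6 V. With the source grounded, V_GS = V_G = 6 V.
Assume saturation: I_D = (k_n/2)(V_GS − V_t)² = (0.47/2)×(6 − 2.4)² = 0.235×3.6² = 3.05 mA.
V_DS = V_DD − I_D·R_D = 12 − 3.05×0.47 = 10.6 V.
Saturation requires V_DS ≥ V_GS − V_t = 3.6 V; 10.6 ≥ 3.6 ✓.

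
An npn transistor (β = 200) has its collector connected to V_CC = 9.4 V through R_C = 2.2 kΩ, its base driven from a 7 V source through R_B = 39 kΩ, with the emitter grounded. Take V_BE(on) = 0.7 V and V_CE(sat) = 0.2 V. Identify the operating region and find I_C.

saturation; I_C ≈ 4.2 mA

Assume active: I_B = (7 − 0.7)/39 = 0.162 mA, giving I_C = β·I_B = 32.3 mA.
But then V_CE = 9.4 − 32.3×2.2 = -61.7 V < V_CE(sat) = 0.2 V — impossible in the active region.
So the transistor is saturated. With V_CE = 0.2 V, I_C = (V_CC − 0.2)/R_C = 9.2/2.2 = 4.18 mA.
Check: β·I_B = 32.3 mA > I_C = 4.18 mA, confirming saturation.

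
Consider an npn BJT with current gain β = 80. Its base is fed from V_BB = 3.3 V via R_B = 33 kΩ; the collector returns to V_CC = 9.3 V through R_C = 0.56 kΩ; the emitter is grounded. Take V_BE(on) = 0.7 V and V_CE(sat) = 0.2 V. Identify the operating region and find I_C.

Assume active. Base-emitter loop: I_B = (V_BB − V_BE)/R_B = (3.3 − 0.7)/33 = 0.0788 mA.
I_C = β·I_B = 80×0.0788 = 6.3 mA.
V_CE = V_CC − I_C·R_C = 9.3 − 6.3×0.56 = 5.77 V > V_CE(sat), so the active-region assumption holds.

active; I_C ≈ 6.3 mA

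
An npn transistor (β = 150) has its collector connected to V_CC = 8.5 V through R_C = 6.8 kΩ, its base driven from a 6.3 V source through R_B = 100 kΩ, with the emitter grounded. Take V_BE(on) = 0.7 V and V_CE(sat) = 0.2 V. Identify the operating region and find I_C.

saturation; I_C ≈ 1.2 mA

Assume active: I_B = (6.3 − 0.7)/100 = 0.056 mA, giving I_C = β·I_B = 8.4 mA.
But then V_CE = 8.5 − 8.4×6.8 = -48.6 V < V_CE(sat) = 0.2 V — impossible in the active region.
So the transistor is saturated. With V_CE = 0.2 V, I_C = (V_CC − 0.2)/R_C = 8.3/6.8 = 1.22 mA.
Check: β·I_B = 8.4 mA > I_C = 1.22 mA, confirming saturation.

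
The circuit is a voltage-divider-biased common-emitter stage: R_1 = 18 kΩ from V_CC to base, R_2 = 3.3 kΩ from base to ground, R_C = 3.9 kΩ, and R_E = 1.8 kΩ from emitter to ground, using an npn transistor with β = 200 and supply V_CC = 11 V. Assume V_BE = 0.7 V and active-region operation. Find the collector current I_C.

I_C ≈ 0.55 mA

Thevenize the base divider: V_Th = V_CC·R_2/(R_1+R_2) = 11×3.3/21.3 = 1.7 V, R_Th = R_1‖R_2 = 2.79 kΩ.
Base-emitter loop: V_Th = I_B·R_Th + V_BE + (β+1)I_B·R_E, so I_B = (1.7 − 0.7) / (2.79 + 201×1.8) = 0.00275 mA.
I_C = β·I_B = 200×0.00275 = 0.551 mA, and I_E = (β+1)I_B = 0.554 mA.
V_CE = V_CC − I_C·R_C − I_E·R_E = 11 − 0.551×3.9 − 0.554×1.8 = 7.86 V.
V_CE = 7.86 V > 0.2 V confirms active-region operation.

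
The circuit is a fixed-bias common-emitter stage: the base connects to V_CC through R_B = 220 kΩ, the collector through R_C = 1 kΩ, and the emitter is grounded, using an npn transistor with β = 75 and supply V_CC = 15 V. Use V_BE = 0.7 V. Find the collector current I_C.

I_C ≈ 4.9 mA

Base loop: V_CC = I_B·R_B + V_BE, so I_B = (15 − 0.7)/220 kΩ = 0.065 mA.
In the active region I_C = β·I_B = 75 × 0.065 = 4.88 mA.
Collector loop: V_CE = V_CC − I_C·R_C = 15 − 4.88×1 = 10.1 V.
Since V_CE = 10.1 V > V_CE(sat) ≈ 0.2 V, the transistor is in the active region as assumed.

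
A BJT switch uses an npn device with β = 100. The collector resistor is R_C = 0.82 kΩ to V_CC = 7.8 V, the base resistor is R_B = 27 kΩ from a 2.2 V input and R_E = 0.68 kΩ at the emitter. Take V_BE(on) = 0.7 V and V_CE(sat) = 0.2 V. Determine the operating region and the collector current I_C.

active; I_C ≈ 1.6 mA

Assume active. Base-emitter loop: I_B = (V_BB − V_BE)/(R_B + (β+1)R_E) = (2.2 − 0.7)/(27 + 101×0.68) = 0.0157 mA.
I_C = β·I_B = 100×0.0157 = 1.57 mA.
V_CE = V_CC − I_C·R_C − I_E·R_E = 7.8 − 1.57×0.82 − 1.58×0.68 = 5.44 V > V_CE(sat), so the active-region assumption holds.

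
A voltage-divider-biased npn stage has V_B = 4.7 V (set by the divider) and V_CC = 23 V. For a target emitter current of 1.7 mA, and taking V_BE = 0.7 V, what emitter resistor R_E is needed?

R_E ≈ 2.4 kΩ

V_E = V_B − V_BE = 4.7 − 0.7 = 4 V.
R_E = V_E / I_E = 4 / 1.7 = 2.35 kΩ.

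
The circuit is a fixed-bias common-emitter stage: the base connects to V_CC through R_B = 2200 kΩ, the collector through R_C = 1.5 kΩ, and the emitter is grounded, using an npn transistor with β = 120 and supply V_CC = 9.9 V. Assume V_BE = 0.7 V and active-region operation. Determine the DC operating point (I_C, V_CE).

I_C ≈ 0.5 mA, V_CE ≈ 9.1 V

Base loop: V_CC = I_B·R_B + V_BE, so I_B = (9.9 − 0.7)/2200 kΩ = 0.00418 mA.
In the active region I_C = β·I_B = 120 × 0.00418 = 0.502 mA.
Collector loop: V_CE = V_CC − I_C·R_C = 9.9 − 0.502×1.5 = 9.15 V.
Since V_CE = 9.15 V > V_CE(sat) ≈ 0.2 V, the transistor is in the active region as assumed.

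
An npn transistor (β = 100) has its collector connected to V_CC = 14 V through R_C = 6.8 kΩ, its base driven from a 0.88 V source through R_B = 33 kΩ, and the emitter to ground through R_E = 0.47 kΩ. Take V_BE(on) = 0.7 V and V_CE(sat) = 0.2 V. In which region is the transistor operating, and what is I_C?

Assume active. Base-emitter loop: I_B = (V_BB − V_BE)/(R_B + (β+1)R_E) = (0.88 − 0.7)/(33 + 101×0.47) = 0.00224 mA.
I_C = β·I_B = 100×0.00224 = 0.224 mA.
V_CE = V_CC − I_C·R_C − I_E·R_E = 14 − 0.224×6.8 − 0.226×0.47 = 12.4 V > V_CE(sat), so the active-region assumption holds.

active; I_C ≈ 0.22 mA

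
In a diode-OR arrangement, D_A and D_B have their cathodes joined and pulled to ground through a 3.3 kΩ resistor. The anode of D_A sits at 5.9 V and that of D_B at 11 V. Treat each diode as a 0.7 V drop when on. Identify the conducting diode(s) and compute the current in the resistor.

Only D_B conducts; I_R ≈ 3.1 mA

Assume both conduct. Then node N would need to be at both 5.9−0.7 = 5.2 V and 11−0.7 = 10.3 V, which is impossible.
Assume only D_B conducts: V_N = 11 − 0.7 = 10.3 V, so I_R = 10.3/3.3 = 3.12 mA.
Check D_A: its anode-to-cathode voltage is 5.9 − 10.3 = -4.4 V < 0.7 V, so it is off. The assumption is consistent.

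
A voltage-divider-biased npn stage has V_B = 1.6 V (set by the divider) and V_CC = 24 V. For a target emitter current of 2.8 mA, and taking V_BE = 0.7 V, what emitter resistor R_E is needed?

V_E = V_B − V_BE = 1.6 − 0.7 = 0.9 V.
R_E = V_E / I_E = 0.9 / 2.8 = 0.321 kΩ.

R_E ≈ 0.32 kΩ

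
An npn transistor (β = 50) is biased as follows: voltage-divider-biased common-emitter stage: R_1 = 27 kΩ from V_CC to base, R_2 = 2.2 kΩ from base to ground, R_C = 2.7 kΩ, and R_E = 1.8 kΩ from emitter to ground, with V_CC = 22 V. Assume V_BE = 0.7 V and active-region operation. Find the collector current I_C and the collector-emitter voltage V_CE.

I_C ≈ 0.51 mA, V_CE ≈ 20 V

Thevenize the base divider: V_Th = V_CC·R_2/(R_1+R_2) = 22×2.2/29.2 = 1.66 V, R_Th = R_1‖R_2 = 2.03 kΩ.
Base-emitter loop: V_Th = I_B·R_Th + V_BE + (β+1)I_B·R_E, so I_B = (1.66 − 0.7) / (2.03 + 51×1.8) = 0.0102 mA.
I_C = β·I_B = 50×0.0102 = 0.51 mA, and I_E = (β+1)I_B = 0.52 mA.
V_CE = V_CC − I_C·R_C − I_E·R_E = 22 − 0.51×2.7 − 0.52×1.8 = 19.7 V.
V_CE = 19.7 V > 0.2 V confirms active-region operation.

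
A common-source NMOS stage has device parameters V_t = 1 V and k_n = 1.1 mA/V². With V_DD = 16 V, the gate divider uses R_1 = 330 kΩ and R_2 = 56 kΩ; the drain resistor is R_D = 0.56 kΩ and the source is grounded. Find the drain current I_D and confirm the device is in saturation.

I_D ≈ 0.96 mA

V_G = V_DD·R_2/(R_1+R_2) = 16×56/386 = 2.32 V. With the source grounded, V_GS = V_G = 2.32 V.
Assume saturation: I_D = (k_n/2)(V_GS − V_t)² = (1.1/2)×(2.32 − 1)² = 0.55×1.32² = 0.96 mA.
V_DS = V_DD − I_D·R_D = 16 − 0.96×0.56 = 15.5 V.
Saturation requires V_DS ≥ V_GS − V_t = 1.32 V; 15.5 ≥ 1.32 ✓.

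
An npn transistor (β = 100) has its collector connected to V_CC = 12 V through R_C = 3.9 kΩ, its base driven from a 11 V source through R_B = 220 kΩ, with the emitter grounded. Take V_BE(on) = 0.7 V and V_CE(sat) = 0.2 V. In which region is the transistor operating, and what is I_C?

Assume active: I_B = (11 − 0.7)/220 = 0.0468 mA, giving I_C = β·I_B = 4.68 mA.
But then V_CE = 12 − 4.68×3.9 = -6.26 V < V_CE(sat) = 0.2 V — impossible in the active region.
So the transistor is saturated. With V_CE = 0.2 V, I_C = (V_CC − 0.2)/R_C = 11.8/3.9 = 3.03 mA.
Check: β·I_B = 4.68 mA > I_C = 3.03 mA, confirming saturation.

saturation; I_C ≈ 3 mA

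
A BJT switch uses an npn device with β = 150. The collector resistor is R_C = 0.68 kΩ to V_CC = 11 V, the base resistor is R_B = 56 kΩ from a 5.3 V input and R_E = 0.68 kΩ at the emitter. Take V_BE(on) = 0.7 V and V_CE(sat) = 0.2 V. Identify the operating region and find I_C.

active; I_C ≈ 4.3 mA

Assume active. Base-emitter loop: I_B = (V_BB − V_BE)/(R_B + (β+1)R_E) = (5.3 − 0.7)/(56 + 151×0.68) = 0.029 mA.
I_C = β·I_B = 150×0.029 = 4.35 mA.
V_CE = V_CC − I_C·R_C − I_E·R_E = 11 − 4.35×0.68 − 4.38×0.68 = 5.07 V > V_CE(sat), so the active-region assumption holds.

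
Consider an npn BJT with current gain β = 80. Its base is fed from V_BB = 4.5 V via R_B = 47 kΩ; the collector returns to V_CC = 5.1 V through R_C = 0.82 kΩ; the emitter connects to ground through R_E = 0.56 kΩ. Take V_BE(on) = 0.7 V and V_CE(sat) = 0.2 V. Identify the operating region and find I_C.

active; I_C ≈ 3.3 mA

Assume active. Base-emitter loop: I_B = (V_BB − V_BE)/(R_B + (β+1)R_E) = (4.5 − 0.7)/(47 + 81×0.56) = 0.0411 mA.
I_C = β·I_B = 80×0.0411 = 3.29 mA.
V_CE = V_CC − I_C·R_C − I_E·R_E = 5.1 − 3.29×0.82 − 3.33×0.56 = 0.535 V > V_CE(sat), so the active-region assumption holds.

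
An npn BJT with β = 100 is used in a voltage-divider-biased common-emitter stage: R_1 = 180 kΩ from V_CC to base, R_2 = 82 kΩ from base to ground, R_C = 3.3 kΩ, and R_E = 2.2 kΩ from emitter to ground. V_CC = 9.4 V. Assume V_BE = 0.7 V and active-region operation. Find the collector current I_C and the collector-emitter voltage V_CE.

I_C ≈ 0.8 mA, V_CE ≈ 5 V

Thevenize the base divider: V_Th = V_CC·R_2/(R_1+R_2) = 9.4×82/262 = 2.94 V, R_Th = R_1‖R_2 = 56.3 kΩ.
Base-emitter loop: V_Th = I_B·R_Th + V_BE + (β+1)I_B·R_E, so I_B = (2.94 − 0.7) / (56.3 + 101×2.2) = 0.00805 mA.
I_C = β·I_B = 100×0.00805 = 0.805 mA, and I_E = (β+1)I_B = 0.813 mA.
V_CE = V_CC − I_C·R_C − I_E·R_E = 9.4 − 0.805×3.3 − 0.813×2.2 = 4.96 V.
V_CE = 4.96 V > 0.2 V confirms active-region operation.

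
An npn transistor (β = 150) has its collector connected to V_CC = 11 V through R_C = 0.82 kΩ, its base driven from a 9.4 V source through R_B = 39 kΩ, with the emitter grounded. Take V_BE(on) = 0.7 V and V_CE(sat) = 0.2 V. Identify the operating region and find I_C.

saturation; I_C ≈ 13 mA

Assume active: I_B = (9.4 − 0.7)/39 = 0.223 mA, giving I_C = β·I_B = 33.5 mA.
But then V_CE = 11 − 33.5×0.82 = -16.4 V < V_CE(sat) = 0.2 V — impossible in the active region.
So the transistor is saturated. With V_CE = 0.2 V, I_C = (V_CC − 0.2)/R_C = 10.8/0.82 = 13.2 mA.
Check: β·I_B = 33.5 mA > I_C = 13.2 mA, confirming saturation.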